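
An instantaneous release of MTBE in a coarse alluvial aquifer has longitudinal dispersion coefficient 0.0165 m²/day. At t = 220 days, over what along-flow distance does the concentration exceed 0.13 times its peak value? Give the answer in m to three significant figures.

The plume is Gaussian with σ = √(2Dt) = √(2 × 0.0165 × 220) = 2.694 m.
C/C_peak = exp(−Δx²/(2σ²)) = 0.13 ⇒ Δx = σ·√(−2 ln 0.13) = 2.694 × 2.020 = 5.442 m.
Width = 2Δx = 10.9 m.

10.9 m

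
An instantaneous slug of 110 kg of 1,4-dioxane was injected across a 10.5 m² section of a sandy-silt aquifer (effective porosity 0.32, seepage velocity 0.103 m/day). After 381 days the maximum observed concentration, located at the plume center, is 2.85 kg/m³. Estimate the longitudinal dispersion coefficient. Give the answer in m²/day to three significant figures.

At the plume center C_max = M/(n_e·A·√(4πDt)), so D = M²/(4πt·(n_e·A·C_max)²).
n_e·A·C_max = 0.32 × 10.5 × 2.85 = 9.576 kg/m.
D = 110²/(4π × 381 × 9.576²) = 0.0276 m²/day.

0.0276 m²/day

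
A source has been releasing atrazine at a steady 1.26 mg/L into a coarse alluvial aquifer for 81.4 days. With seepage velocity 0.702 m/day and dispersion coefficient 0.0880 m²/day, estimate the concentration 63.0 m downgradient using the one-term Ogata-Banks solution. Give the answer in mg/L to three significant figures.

For a continuous step input, C/C₀ ≈ ½·erfc((x−vt)/(2√(Dt))).
vt = 0.702 × 81.4 = 57.1428 m and 2√(Dt) = 2√(0.0880 × 81.4) = 5.353 m.
Argument (x−vt)/(2√(Dt)) = (63.0 − 57.1428)/5.353 = 1.094; ½·erfc(1.094) = 0.06091.
C = 1.26 × 0.06091 = 0.0767 mg/L.

0.0767 mg/L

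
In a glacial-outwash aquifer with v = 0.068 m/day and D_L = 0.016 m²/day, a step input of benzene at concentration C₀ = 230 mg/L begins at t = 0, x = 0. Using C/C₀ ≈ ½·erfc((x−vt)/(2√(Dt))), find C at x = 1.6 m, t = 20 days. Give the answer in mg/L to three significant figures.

For a continuous step input, C/C₀ ≈ ½·erfc((x−vt)/(2√(Dt))).
vt = 0.068 × 20 = 1.36 m and 2√(Dt) = 2√(0.016 × 20) = 1.131 m.
Argument (x−vt)/(2√(Dt)) = (1.6 − 1.36)/1.131 = 0.2122; ½·erfc(0.2122) = 0.3821.
C = 230 × 0.3821 = 87.9 mg/L.

87.9 mg/L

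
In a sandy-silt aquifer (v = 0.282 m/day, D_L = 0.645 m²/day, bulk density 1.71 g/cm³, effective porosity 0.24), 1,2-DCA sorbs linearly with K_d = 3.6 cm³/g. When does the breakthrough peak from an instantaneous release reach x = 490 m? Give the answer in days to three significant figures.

46100 days

Retardation factor R = 1 + ρ_b·K_d/n = 1 + 1.71 × 3.6/0.24 = 26.65.
Sorption retards both mechanisms: v_R = v/R = 0.01058 m/day, D_R = D/R = 0.02420 m²/day.
Peak time from v_R²t² + 2D_R t − x² = 0: t = (√(D_R² + v_R²x²) − D_R)/v_R².
√(D_R² + v_R²x²) = √(0.02420² + 0.01058² × 490²) = 5.184; v_R² = 0.0001119.
t = (5.184 − 0.02420)/0.0001119 = 46100 days.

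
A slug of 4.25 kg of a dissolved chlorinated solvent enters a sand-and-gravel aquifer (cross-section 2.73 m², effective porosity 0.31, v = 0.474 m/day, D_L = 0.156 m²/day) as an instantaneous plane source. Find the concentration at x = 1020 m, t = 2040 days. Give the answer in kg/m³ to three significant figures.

0.00871 kg/m³

For an instantaneous plane source, C(x,t) = M/(n_e·A·√(4πDt)) · exp(−(x−vt)²/(4Dt)), with n_e·A the pore (flow) area.
Plume center vt = 0.474 × 2040 = 966.96 m, so the well at 1020 m is 53.04 m downgradient of the peak.
√(4πDt) = 63.24 m, giving peak height M/(n_e·A·√(4πDt)) = 4.25/(0.31 × 2.73 × 63.24) = 0.07941 kg/m³.
(x−vt)²/(4Dt) = (53.04)²/(4 × 0.156 × 2040) = 2.210; exp(−2.210) = 0.1097.
C = 0.07941 × 0.1097 = 0.00871 kg/m³.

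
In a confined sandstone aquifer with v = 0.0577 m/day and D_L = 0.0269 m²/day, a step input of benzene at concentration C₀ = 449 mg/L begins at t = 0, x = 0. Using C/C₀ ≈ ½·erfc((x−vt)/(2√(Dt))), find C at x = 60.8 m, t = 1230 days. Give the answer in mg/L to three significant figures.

For a continuous step input, C/C₀ ≈ ½·erfc((x−vt)/(2√(Dt))).
vt = 0.0577 × 1230 = 70.971 m and 2√(Dt) = 2√(0.0269 × 1230) = 11.50 m.
Argument (x−vt)/(2√(Dt)) = (60.8 − 70.971)/11.50 = -0.8844; ½·erfc(-0.8844) = 0.8945.
C = 449 × 0.8945 = 402 mg/L.

402 mg/L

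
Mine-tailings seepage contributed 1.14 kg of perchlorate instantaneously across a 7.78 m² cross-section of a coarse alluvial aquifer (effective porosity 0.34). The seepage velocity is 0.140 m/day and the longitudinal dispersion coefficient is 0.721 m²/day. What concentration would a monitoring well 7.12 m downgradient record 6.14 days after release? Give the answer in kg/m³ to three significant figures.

0.00632 kg/m³

For an instantaneous plane source, C(x,t) = M/(n_e·A·√(4πDt)) · exp(−(x−vt)²/(4Dt)), with n_e·A the pore (flow) area.
Plume center vt = 0.140 × 6.14 = 0.8596 m, so the well at 7.12 m is 6.2604 m downgradient of the peak.
√(4πDt) = 7.459 m, giving peak height M/(n_e·A·√(4πDt)) = 1.14/(0.34 × 7.78 × 7.459) = 0.05778 kg/m³.
(x−vt)²/(4Dt) = (6.2604)²/(4 × 0.721 × 6.14) = 2.213; exp(−2.213) = 0.1094.
C = 0.05778 × 0.1094 = 0.00632 kg/m³.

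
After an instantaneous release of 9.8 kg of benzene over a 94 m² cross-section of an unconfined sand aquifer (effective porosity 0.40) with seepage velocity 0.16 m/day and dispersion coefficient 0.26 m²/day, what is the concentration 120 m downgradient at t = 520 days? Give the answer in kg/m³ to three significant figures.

0.000517 kg/m³

For an instantaneous plane source, C(x,t) = M/(n_e·A·√(4πDt)) · exp(−(x−vt)²/(4Dt)), with n_e·A the pore (flow) area.
Plume center vt = 0.16 × 520 = 83.2 m, so the well at 120 m is 36.8 m downgradient of the peak.
√(4πDt) = 41.22 m, giving peak height M/(n_e·A·√(4πDt)) = 9.8/(0.40 × 94 × 41.22) = 0.006323 kg/m³.
(x−vt)²/(4Dt) = (36.8)²/(4 × 0.26 × 520) = 2.504; exp(−2.504) = 0.08176.
C = 0.006323 × 0.08176 = 0.000517 kg/m³.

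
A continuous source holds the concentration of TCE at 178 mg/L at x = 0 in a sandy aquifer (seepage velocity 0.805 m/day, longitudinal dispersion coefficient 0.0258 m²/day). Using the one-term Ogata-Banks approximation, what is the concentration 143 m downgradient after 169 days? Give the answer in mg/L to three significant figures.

For a continuous step input, C/C₀ ≈ ½·erfc((x−vt)/(2√(Dt))).
vt = 0.805 × 169 = 136.045 m and 2√(Dt) = 2√(0.0258 × 169) = 4.176 m.
Argument (x−vt)/(2√(Dt)) = (143 − 136.045)/4.176 = 1.665; ½·erfc(1.665) = 0.009270.
C = 178 × 0.009270 = 1.65 mg/L.

1.65 mg/L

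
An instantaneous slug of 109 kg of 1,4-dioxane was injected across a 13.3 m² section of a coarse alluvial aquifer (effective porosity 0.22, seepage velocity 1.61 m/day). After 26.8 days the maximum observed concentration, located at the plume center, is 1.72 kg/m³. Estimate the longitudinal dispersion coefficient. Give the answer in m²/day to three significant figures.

1.39 m²/day

At the plume center C_max = M/(n_e·A·√(4πDt)), so D = M²/(4πt·(n_e·A·C_max)²).
n_e·A·C_max = 0.22 × 13.3 × 1.72 = 5.033 kg/m.
D = 109²/(4π × 26.8 × 5.033²) = 1.39 m²/day.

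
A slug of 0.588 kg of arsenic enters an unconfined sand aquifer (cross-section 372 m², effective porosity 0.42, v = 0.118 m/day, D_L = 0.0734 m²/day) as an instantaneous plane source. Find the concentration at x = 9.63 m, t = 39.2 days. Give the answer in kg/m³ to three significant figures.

For an instantaneous plane source, C(x,t) = M/(n_e·A·√(4πDt)) · exp(−(x−vt)²/(4Dt)), with n_e·A the pore (flow) area.
Plume center vt = 0.118 × 39.2 = 4.6256 m, so the well at 9.63 m is 5.0044 m downgradient of the peak.
√(4πDt) = 6.013 m, giving peak height M/(n_e·A·√(4πDt)) = 0.588/(0.42 × 372 × 6.013) = 0.0006259 kg/m³.
(x−vt)²/(4Dt) = (5.0044)²/(4 × 0.0734 × 39.2) = 2.176; exp(−2.176) = 0.1135.
C = 0.0006259 × 0.1135 = 7.10e-05 kg/m³.

7.10e-05 kg/m³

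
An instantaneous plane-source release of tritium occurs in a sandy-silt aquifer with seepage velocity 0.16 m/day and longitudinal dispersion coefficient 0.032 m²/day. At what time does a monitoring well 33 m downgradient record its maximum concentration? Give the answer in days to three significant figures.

For the 1D instantaneous-source solution, setting ∂C/∂t = 0 at fixed x gives v²t² + 2Dt − x² = 0, so t = (√(D² + v²x²) − D)/v².
√(D² + v²x²) = √(0.032² + 0.16² × 33²) = 5.280; v² = 0.0256.
t = (5.280 − 0.032)/0.0256 = 205 days (vs. the pure-advection estimate x/v = 206 d).

205 days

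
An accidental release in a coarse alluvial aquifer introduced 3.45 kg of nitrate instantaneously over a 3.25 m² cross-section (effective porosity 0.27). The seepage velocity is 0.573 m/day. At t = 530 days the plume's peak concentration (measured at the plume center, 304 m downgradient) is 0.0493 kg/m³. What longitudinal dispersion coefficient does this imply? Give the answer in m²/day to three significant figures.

0.955 m²/day

At the plume center C_max = M/(n_e·A·√(4πDt)), so D = M²/(4πt·(n_e·A·C_max)²).
n_e·A·C_max = 0.27 × 3.25 × 0.0493 = 0.04326 kg/m.
D = 3.45²/(4π × 530 × 0.04326²) = 0.955 m²/day.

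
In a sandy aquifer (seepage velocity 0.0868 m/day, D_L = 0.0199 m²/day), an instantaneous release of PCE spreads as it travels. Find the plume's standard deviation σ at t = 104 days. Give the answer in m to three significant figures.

Dispersive spreading gives a Gaussian with σ² = 2Dt; advection only shifts the center.
σ = √(2 × 0.0199 × 104) = 2.03 m.

2.03 m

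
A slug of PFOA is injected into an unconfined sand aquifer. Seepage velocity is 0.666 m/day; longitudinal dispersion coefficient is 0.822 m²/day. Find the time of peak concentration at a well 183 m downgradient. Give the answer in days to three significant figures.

For the 1D instantaneous-source solution, setting ∂C/∂t = 0 at fixed x gives v²t² + 2Dt − x² = 0, so t = (√(D² + v²x²) − D)/v².
√(D² + v²x²) = √(0.822² + 0.666² × 183²) = 121.9; v² = 0.443556.
t = (121.9 − 0.822)/0.443556 = 273 days (vs. the pure-advection estimate x/v = 275 d).

273 days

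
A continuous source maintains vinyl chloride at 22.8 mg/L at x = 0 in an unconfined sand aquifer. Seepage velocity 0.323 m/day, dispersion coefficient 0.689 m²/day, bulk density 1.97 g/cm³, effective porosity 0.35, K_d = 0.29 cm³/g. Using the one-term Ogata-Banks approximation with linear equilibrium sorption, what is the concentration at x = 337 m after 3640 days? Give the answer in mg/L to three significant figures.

Retardation factor R = 1 + ρ_b·K_d/n = 1 + 1.97 × 0.29/0.35 = 2.632.
Sorption retards both mechanisms: v_R = v/R = 0.1227 m/day, D_R = D/R = 0.2618 m²/day.
v_R·t = 0.1227 × 3640 = 446.628 m; 2√(D_R t) = 61.74 m; argument = (337 − 446.628)/61.74 = -1.776.
C = C₀ × ½·erfc(-1.776) = 22.8 × 0.9940 = 22.7 mg/L.

22.7 mg/L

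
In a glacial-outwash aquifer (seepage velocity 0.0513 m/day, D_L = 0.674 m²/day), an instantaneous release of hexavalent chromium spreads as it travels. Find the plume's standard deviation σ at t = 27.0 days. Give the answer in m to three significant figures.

6.03 m

Dispersive spreading gives a Gaussian with σ² = 2Dt; advection only shifts the center.
σ = √(2 × 0.674 × 27.0) = 6.03 m.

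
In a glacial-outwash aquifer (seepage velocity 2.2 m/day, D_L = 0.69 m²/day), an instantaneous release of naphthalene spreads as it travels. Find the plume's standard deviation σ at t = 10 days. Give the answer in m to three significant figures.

3.71 m

Dispersive spreading gives a Gaussian with σ² = 2Dt; advection only shifts the center.
σ = √(2 × 0.69 × 10) = 3.71 m.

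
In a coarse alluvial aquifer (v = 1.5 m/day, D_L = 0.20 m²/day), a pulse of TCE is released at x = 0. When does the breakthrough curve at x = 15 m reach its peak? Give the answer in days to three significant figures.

9.91 days

For the 1D instantaneous-source solution, setting ∂C/∂t = 0 at fixed x gives v²t² + 2Dt − x² = 0, so t = (√(D² + v²x²) − D)/v².
√(D² + v²x²) = √(0.20² + 1.5² × 15²) = 22.50; v² = 2.25.
t = (22.50 − 0.20)/2.25 = 9.91 days (vs. the pure-advection estimate x/v = 10.0 d).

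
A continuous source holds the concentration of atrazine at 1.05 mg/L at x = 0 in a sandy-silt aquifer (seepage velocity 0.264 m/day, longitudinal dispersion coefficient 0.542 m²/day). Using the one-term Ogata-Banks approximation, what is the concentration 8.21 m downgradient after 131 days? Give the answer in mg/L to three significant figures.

For a continuous step input, C/C₀ ≈ ½·erfc((x−vt)/(2√(Dt))).
vt = 0.264 × 131 = 34.584 m and 2√(Dt) = 2√(0.542 × 131) = 16.85 m.
Argument (x−vt)/(2√(Dt)) = (8.21 − 34.584)/16.85 = -1.565; ½·erfc(-1.565) = 0.9866.
C = 1.05 × 0.9866 = 1.04 mg/L.

1.04 mg/L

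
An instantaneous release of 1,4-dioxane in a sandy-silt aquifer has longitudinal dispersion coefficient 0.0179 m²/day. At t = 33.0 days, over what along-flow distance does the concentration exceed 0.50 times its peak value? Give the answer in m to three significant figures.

The plume is Gaussian with σ = √(2Dt) = √(2 × 0.0179 × 33.0) = 1.087 m.
C/C_peak = exp(−Δx²/(2σ²)) = 0.50 ⇒ Δx = σ·√(−2 ln 0.50) = 1.087 × 1.177 = 1.279 m.
Width = 2Δx = 2.56 m.

2.56 m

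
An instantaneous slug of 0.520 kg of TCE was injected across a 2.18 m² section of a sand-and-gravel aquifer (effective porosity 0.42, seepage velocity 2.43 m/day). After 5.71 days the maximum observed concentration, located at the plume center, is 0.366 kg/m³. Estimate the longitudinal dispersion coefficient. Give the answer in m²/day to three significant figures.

At the plume center C_max = M/(n_e·A·√(4πDt)), so D = M²/(4πt·(n_e·A·C_max)²).
n_e·A·C_max = 0.42 × 2.18 × 0.366 = 0.3351 kg/m.
D = 0.520²/(4π × 5.71 × 0.3351²) = 0.0336 m²/day.

0.0336 m²/day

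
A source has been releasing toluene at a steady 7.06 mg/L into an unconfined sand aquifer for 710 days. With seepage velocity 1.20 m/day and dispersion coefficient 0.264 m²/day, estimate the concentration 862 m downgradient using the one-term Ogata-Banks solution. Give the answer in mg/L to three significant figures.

2.14 mg/L

For a continuous step input, C/C₀ ≈ ½·erfc((x−vt)/(2√(Dt))).
vt = 1.20 × 710 = 852 m and 2√(Dt) = 2√(0.264 × 710) = 27.38 m.
Argument (x−vt)/(2√(Dt)) = (862 − 852)/27.38 = 0.3652; ½·erfc(0.3652) = 0.3028.
C = 7.06 × 0.3028 = 2.14 mg/L.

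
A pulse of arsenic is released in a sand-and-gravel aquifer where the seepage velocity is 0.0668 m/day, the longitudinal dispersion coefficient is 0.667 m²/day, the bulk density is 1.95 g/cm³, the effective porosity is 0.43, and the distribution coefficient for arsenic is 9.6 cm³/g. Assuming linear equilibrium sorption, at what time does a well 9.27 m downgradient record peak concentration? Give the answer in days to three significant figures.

2430 days

Retardation factor R = 1 + ρ_b·K_d/n = 1 + 1.95 × 9.6/0.43 = 44.53.
Sorption retards both mechanisms: v_R = v/R = 0.001500 m/day, D_R = D/R = 0.01498 m²/day.
Peak time from v_R²t² + 2D_R t − x² = 0: t = (√(D_R² + v_R²x²) − D_R)/v_R².
√(D_R² + v_R²x²) = √(0.01498² + 0.001500² × 9.27²) = 0.02044; v_R² = 2.250e-06.
t = (0.02044 − 0.01498)/2.250e-06 = 2430 days.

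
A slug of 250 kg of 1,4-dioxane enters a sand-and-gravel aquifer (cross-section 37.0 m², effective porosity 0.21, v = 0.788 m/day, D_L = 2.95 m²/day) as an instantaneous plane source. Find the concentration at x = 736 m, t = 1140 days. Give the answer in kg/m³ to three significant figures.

0.0221 kg/m³

For an instantaneous plane source, C(x,t) = M/(n_e·A·√(4πDt)) · exp(−(x−vt)²/(4Dt)), with n_e·A the pore (flow) area.
Plume center vt = 0.788 × 1140 = 898.32 m, so the well at 736 m is 162.32 m upgradient of the peak.
√(4πDt) = 205.6 m, giving peak height M/(n_e·A·√(4πDt)) = 250/(0.21 × 37.0 × 205.6) = 0.1565 kg/m³.
(x−vt)²/(4Dt) = (-162.32)²/(4 × 2.95 × 1140) = 1.959; exp(−1.959) = 0.1410.
C = 0.1565 × 0.1410 = 0.0221 kg/m³.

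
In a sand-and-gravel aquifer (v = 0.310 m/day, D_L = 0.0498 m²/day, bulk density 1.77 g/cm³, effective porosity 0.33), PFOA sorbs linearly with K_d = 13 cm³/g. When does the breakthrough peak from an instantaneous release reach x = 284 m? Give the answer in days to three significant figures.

Retardation factor R = 1 + ρ_b·K_d/n = 1 + 1.77 × 13/0.33 = 70.73.
Sorption retards both mechanisms: v_R = v/R = 0.004383 m/day, D_R = D/R = 0.0007041 m²/day.
Peak time from v_R²t² + 2D_R t − x² = 0: t = (√(D_R² + v_R²x²) − D_R)/v_R².
√(D_R² + v_R²x²) = √(0.0007041² + 0.004383² × 284²) = 1.245; v_R² = 1.921e-05.
t = (1.245 − 0.0007041)/1.921e-05 = 64800 days.

64800 days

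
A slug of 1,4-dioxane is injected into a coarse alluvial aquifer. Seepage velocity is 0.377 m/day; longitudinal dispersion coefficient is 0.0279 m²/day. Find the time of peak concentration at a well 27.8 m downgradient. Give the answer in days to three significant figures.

73.5 days

For the 1D instantaneous-source solution, setting ∂C/∂t = 0 at fixed x gives v²t² + 2Dt − x² = 0, so t = (√(D² + v²x²) − D)/v².
√(D² + v²x²) = √(0.0279² + 0.377² × 27.8²) = 10.48; v² = 0.142129.
t = (10.48 − 0.0279)/0.142129 = 73.5 days (vs. the pure-advection estimate x/v = 73.7 d).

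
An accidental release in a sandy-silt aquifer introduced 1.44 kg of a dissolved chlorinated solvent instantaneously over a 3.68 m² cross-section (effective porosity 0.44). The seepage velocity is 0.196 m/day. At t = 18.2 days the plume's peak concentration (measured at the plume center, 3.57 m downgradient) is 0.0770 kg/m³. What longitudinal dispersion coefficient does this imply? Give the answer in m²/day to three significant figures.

At the plume center C_max = M/(n_e·A·√(4πDt)), so D = M²/(4πt·(n_e·A·C_max)²).
n_e·A·C_max = 0.44 × 3.68 × 0.0770 = 0.1247 kg/m.
D = 1.44²/(4π × 18.2 × 0.1247²) = 0.583 m²/day.

0.583 m²/day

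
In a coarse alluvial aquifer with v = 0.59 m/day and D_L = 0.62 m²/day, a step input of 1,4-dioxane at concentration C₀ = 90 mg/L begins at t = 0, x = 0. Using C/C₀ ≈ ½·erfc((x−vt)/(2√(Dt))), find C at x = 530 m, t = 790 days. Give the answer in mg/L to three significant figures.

1.85 mg/L

For a continuous step input, C/C₀ ≈ ½·erfc((x−vt)/(2√(Dt))).
vt = 0.59 × 790 = 466.1 m and 2√(Dt) = 2√(0.62 × 790) = 44.26 m.
Argument (x−vt)/(2√(Dt)) = (530 − 466.1)/44.26 = 1.444; ½·erfc(1.444) = 0.02057.
C = 90 × 0.02057 = 1.85 mg/L.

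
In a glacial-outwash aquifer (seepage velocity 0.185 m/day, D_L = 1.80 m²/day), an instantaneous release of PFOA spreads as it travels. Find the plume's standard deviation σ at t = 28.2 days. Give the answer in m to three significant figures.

10.1 m

Dispersive spreading gives a Gaussian with σ² = 2Dt; advection only shifts the center.
σ = √(2 × 1.80 × 28.2) = 10.1 m.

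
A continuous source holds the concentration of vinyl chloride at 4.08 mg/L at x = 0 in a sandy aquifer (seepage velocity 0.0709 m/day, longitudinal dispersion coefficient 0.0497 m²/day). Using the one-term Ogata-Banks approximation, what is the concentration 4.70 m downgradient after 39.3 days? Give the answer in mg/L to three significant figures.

For a continuous step input, C/C₀ ≈ ½·erfc((x−vt)/(2√(Dt))).
vt = 0.0709 × 39.3 = 2.78637 m and 2√(Dt) = 2√(0.0497 × 39.3) = 2.795 m.
Argument (x−vt)/(2√(Dt)) = (4.70 − 2.78637)/2.795 = 0.6847; ½·erfc(0.6847) = 0.1664.
C = 4.08 × 0.1664 = 0.679 mg/L.

0.679 mg/L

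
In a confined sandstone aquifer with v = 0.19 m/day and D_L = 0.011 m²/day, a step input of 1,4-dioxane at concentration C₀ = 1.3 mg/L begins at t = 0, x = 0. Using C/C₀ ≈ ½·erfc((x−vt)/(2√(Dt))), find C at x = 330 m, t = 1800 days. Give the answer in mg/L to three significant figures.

1.26 mg/L

For a continuous step input, C/C₀ ≈ ½·erfc((x−vt)/(2√(Dt))).
vt = 0.19 × 1800 = 342 m and 2√(Dt) = 2√(0.011 × 1800) = 8.899 m.
Argument (x−vt)/(2√(Dt)) = (330 − 342)/8.899 = -1.348; ½·erfc(-1.348) = 0.9717.
C = 1.3 × 0.9717 = 1.26 mg/L.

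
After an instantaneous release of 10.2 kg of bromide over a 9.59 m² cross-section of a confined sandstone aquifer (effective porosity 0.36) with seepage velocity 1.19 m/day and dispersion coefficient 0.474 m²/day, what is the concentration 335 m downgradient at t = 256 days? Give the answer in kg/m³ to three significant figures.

0.0113 kg/m³

For an instantaneous plane source, C(x,t) = M/(n_e·A·√(4πDt)) · exp(−(x−vt)²/(4Dt)), with n_e·A the pore (flow) area.
Plume center vt = 1.19 × 256 = 304.64 m, so the well at 335 m is 30.36 m downgradient of the peak.
√(4πDt) = 39.05 m, giving peak height M/(n_e·A·√(4πDt)) = 10.2/(0.36 × 9.59 × 39.05) = 0.07566 kg/m³.
(x−vt)²/(4Dt) = (30.36)²/(4 × 0.474 × 256) = 1.899; exp(−1.899) = 0.1497.
C = 0.07566 × 0.1497 = 0.0113 kg/m³.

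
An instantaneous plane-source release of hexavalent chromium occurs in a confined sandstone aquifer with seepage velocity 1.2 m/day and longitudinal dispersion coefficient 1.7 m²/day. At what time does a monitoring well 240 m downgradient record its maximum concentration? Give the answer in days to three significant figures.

For the 1D instantaneous-source solution, setting ∂C/∂t = 0 at fixed x gives v²t² + 2Dt − x² = 0, so t = (√(D² + v²x²) − D)/v².
√(D² + v²x²) = √(1.7² + 1.2² × 240²) = 288.0; v² = 1.44.
t = (288.0 − 1.7)/1.44 = 199 days (vs. the pure-advection estimate x/v = 200 d).

199 days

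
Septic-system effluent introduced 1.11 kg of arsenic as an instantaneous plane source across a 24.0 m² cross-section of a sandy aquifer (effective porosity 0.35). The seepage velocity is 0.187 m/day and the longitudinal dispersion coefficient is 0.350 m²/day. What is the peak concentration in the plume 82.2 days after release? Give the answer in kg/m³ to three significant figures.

0.00695 kg/m³

The peak of an instantaneous 1D plume sits at x = vt; there the Gaussian factor is 1 and C_max = M/(n_e·A·√(4πDt)), where n_e·A is the pore area the mass is dissolved in.
√(4πDt) = √(4π × 0.350 × 82.2) = 19.01 m, so C_max = 1.11/(0.35 × 24.0 × 19.01) = 0.00695 kg/m³.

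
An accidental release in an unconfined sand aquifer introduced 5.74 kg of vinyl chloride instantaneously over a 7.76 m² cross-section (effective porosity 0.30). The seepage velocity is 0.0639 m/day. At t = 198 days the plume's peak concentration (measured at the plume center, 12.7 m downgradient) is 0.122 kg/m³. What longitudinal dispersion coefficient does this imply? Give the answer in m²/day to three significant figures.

0.164 m²/day

At the plume center C_max = M/(n_e·A·√(4πDt)), so D = M²/(4πt·(n_e·A·C_max)²).
n_e·A·C_max = 0.30 × 7.76 × 0.122 = 0.2840 kg/m.
D = 5.74²/(4π × 198 × 0.2840²) = 0.164 m²/day.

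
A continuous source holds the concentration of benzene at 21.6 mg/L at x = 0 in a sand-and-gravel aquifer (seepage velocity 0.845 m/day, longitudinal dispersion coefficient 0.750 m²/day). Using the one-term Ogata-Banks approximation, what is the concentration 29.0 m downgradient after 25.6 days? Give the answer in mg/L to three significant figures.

2.53 mg/L

For a continuous step input, C/C₀ ≈ ½·erfc((x−vt)/(2√(Dt))).
vt = 0.845 × 25.6 = 21.632 m and 2√(Dt) = 2√(0.750 × 25.6) = 8.764 m.
Argument (x−vt)/(2√(Dt)) = (29.0 − 21.632)/8.764 = 0.8407; ½·erfc(0.8407) = 0.1172.
C = 21.6 × 0.1172 = 2.53 mg/L.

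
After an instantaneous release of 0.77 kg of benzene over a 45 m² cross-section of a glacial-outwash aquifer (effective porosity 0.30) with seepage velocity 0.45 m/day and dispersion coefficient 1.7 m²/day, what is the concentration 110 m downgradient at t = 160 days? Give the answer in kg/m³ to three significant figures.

0.000259 kg/m³

For an instantaneous plane source, C(x,t) = M/(n_e·A·√(4πDt)) · exp(−(x−vt)²/(4Dt)), with n_e·A the pore (flow) area.
Plume center vt = 0.45 × 160 = 72 m, so the well at 110 m is 38 m downgradient of the peak.
√(4πDt) = 58.46 m, giving peak height M/(n_e·A·√(4πDt)) = 0.77/(0.30 × 45 × 58.46) = 0.0009757 kg/m³.
(x−vt)²/(4Dt) = (38)²/(4 × 1.7 × 160) = 1.327; exp(−1.327) = 0.2653.
C = 0.0009757 × 0.2653 = 0.000259 kg/m³.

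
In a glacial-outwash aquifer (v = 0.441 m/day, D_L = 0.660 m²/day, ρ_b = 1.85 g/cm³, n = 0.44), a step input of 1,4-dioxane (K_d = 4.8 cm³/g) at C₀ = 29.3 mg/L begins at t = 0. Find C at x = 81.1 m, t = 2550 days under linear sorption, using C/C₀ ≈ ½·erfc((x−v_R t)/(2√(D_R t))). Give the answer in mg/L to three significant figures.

Retardation factor R = 1 + ρ_b·K_d/n = 1 + 1.85 × 4.8/0.44 = 21.18.
Sorption retards both mechanisms: v_R = v/R = 0.02082 m/day, D_R = D/R = 0.03116 m²/day.
v_R·t = 0.02082 × 2550 = 53.091 m; 2√(D_R t) = 17.83 m; argument = (81.1 − 53.091)/17.83 = 1.571.
C = C₀ × ½·erfc(1.571) = 29.3 × 0.01315 = 0.385 mg/L.

0.385 mg/L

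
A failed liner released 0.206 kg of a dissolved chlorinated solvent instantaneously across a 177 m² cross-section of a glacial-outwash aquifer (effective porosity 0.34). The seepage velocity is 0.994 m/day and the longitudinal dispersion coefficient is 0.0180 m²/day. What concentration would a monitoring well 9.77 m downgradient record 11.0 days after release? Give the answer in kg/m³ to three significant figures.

0.000392 kg/m³

For an instantaneous plane source, C(x,t) = M/(n_e·A·√(4πDt)) · exp(−(x−vt)²/(4Dt)), with n_e·A the pore (flow) area.
Plume center vt = 0.994 × 11.0 = 10.934 m, so the well at 9.77 m is 1.164 m upgradient of the peak.
√(4πDt) = 1.577 m, giving peak height M/(n_e·A·√(4πDt)) = 0.206/(0.34 × 177 × 1.577) = 0.002171 kg/m³.
(x−vt)²/(4Dt) = (-1.164)²/(4 × 0.0180 × 11.0) = 1.711; exp(−1.711) = 0.1807.
C = 0.002171 × 0.1807 = 0.000392 kg/m³.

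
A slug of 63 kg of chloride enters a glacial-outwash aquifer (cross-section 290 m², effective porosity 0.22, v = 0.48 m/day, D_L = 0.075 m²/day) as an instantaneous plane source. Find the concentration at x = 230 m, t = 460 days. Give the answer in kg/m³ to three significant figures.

For an instantaneous plane source, C(x,t) = M/(n_e·A·√(4πDt)) · exp(−(x−vt)²/(4Dt)), with n_e·A the pore (flow) area.
Plume center vt = 0.48 × 460 = 220.8 m, so the well at 230 m is 9.2 m downgradient of the peak.
√(4πDt) = 20.82 m, giving peak height M/(n_e·A·√(4πDt)) = 63/(0.22 × 290 × 20.82) = 0.04743 kg/m³.
(x−vt)²/(4Dt) = (9.2)²/(4 × 0.075 × 460) = 0.6133; exp(−0.6133) = 0.5416.
C = 0.04743 × 0.5416 = 0.0257 kg/m³.

0.0257 kg/m³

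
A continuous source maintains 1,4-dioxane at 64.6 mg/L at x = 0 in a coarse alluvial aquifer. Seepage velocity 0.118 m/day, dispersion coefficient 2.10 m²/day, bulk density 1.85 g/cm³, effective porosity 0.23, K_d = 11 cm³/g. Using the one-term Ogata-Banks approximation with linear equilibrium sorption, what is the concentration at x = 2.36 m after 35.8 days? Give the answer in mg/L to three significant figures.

Retardation factor R = 1 + ρ_b·K_d/n = 1 + 1.85 × 11/0.23 = 89.48.
Sorption retards both mechanisms: v_R = v/R = 0.001319 m/day, D_R = D/R = 0.02347 m²/day.
v_R·t = 0.001319 × 35.8 = 0.0472202 m; 2√(D_R t) = 1.833 m; argument = (2.36 − 0.0472202)/1.833 = 1.262.
C = C₀ × ½·erfc(1.262) = 64.6 × 0.03715 = 2.40 mg/L.

2.40 mg/L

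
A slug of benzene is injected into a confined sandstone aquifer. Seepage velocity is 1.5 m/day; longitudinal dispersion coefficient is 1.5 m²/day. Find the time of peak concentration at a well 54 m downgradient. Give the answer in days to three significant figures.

35.3 days

For the 1D instantaneous-source solution, setting ∂C/∂t = 0 at fixed x gives v²t² + 2Dt − x² = 0, so t = (√(D² + v²x²) − D)/v².
√(D² + v²x²) = √(1.5² + 1.5² × 54²) = 81.01; v² = 2.25.
t = (81.01 − 1.5)/2.25 = 35.3 days (vs. the pure-advection estimate x/v = 36.0 d).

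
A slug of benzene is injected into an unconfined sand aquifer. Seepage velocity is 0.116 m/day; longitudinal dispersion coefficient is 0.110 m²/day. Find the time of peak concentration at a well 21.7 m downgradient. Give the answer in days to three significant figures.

For the 1D instantaneous-source solution, setting ∂C/∂t = 0 at fixed x gives v²t² + 2Dt − x² = 0, so t = (√(D² + v²x²) − D)/v².
√(D² + v²x²) = √(0.110² + 0.116² × 21.7²) = 2.520; v² = 0.013456.
t = (2.520 − 0.110)/0.013456 = 179 days (vs. the pure-advection estimate x/v = 187 d).

179 days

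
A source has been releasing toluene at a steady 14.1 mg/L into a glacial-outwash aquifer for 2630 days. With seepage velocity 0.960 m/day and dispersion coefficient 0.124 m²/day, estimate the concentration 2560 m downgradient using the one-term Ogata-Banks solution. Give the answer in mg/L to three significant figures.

For a continuous step input, C/C₀ ≈ ½·erfc((x−vt)/(2√(Dt))).
vt = 0.960 × 2630 = 2524.8 m and 2√(Dt) = 2√(0.124 × 2630) = 36.12 m.
Argument (x−vt)/(2√(Dt)) = (2560 − 2524.8)/36.12 = 0.9745; ½·erfc(0.9745) = 0.08408.
C = 14.1 × 0.08408 = 1.19 mg/L.

1.19 mg/L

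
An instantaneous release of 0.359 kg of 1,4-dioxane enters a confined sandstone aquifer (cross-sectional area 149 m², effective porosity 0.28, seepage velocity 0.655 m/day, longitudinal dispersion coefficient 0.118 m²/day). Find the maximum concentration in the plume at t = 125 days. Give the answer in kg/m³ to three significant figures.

0.000632 kg/m³

The peak of an instantaneous 1D plume sits at x = vt; there the Gaussian factor is 1 and C_max = M/(n_e·A·√(4πDt)), where n_e·A is the pore area the mass is dissolved in.
√(4πDt) = √(4π × 0.118 × 125) = 13.61 m, so C_max = 0.359/(0.28 × 149 × 13.61) = 0.000632 kg/m³.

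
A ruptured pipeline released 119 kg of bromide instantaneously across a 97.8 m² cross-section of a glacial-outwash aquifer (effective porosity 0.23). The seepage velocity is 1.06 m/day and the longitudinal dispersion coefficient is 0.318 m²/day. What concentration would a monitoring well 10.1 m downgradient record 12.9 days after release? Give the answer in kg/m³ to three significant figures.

For an instantaneous plane source, C(x,t) = M/(n_e·A·√(4πDt)) · exp(−(x−vt)²/(4Dt)), with n_e·A the pore (flow) area.
Plume center vt = 1.06 × 12.9 = 13.674 m, so the well at 10.1 m is 3.574 m upgradient of the peak.
√(4πDt) = 7.180 m, giving peak height M/(n_e·A·√(4πDt)) = 119/(0.23 × 97.8 × 7.180) = 0.7368 kg/m³.
(x−vt)²/(4Dt) = (-3.574)²/(4 × 0.318 × 12.9) = 0.7785; exp(−0.7785) = 0.4591.
C = 0.7368 × 0.4591 = 0.338 kg/m³.

0.338 kg/m³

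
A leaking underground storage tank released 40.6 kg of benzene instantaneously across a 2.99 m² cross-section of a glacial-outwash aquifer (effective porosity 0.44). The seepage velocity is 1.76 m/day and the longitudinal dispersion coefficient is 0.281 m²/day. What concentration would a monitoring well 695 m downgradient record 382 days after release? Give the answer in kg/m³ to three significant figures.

For an instantaneous plane source, C(x,t) = M/(n_e·A·√(4πDt)) · exp(−(x−vt)²/(4Dt)), with n_e·A the pore (flow) area.
Plume center vt = 1.76 × 382 = 672.32 m, so the well at 695 m is 22.68 m downgradient of the peak.
√(4πDt) = 36.73 m, giving peak height M/(n_e·A·√(4πDt)) = 40.6/(0.44 × 2.99 × 36.73) = 0.8402 kg/m³.
(x−vt)²/(4Dt) = (22.68)²/(4 × 0.281 × 382) = 1.198; exp(−1.198) = 0.3018.
C = 0.8402 × 0.3018 = 0.254 kg/m³.

0.254 kg/m³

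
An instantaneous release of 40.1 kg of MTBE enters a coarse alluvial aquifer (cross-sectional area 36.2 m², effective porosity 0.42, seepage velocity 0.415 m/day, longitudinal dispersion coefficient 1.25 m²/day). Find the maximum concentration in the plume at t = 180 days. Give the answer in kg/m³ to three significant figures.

The peak of an instantaneous 1D plume sits at x = vt; there the Gaussian factor is 1 and C_max = M/(n_e·A·√(4πDt)), where n_e·A is the pore area the mass is dissolved in.
√(4πDt) = √(4π × 1.25 × 180) = 53.17 m, so C_max = 40.1/(0.42 × 36.2 × 53.17) = 0.0496 kg/m³.

0.0496 kg/m³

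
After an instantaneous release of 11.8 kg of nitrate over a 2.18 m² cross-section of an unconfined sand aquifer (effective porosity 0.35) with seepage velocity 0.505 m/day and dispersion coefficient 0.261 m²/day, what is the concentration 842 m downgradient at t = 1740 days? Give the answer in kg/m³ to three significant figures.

0.0975 kg/m³

For an instantaneous plane source, C(x,t) = M/(n_e·A·√(4πDt)) · exp(−(x−vt)²/(4Dt)), with n_e·A the pore (flow) area.
Plume center vt = 0.505 × 1740 = 878.7 m, so the well at 842 m is 36.7 m upgradient of the peak.
√(4πDt) = 75.54 m, giving peak height M/(n_e·A·√(4πDt)) = 11.8/(0.35 × 2.18 × 75.54) = 0.2047 kg/m³.
(x−vt)²/(4Dt) = (-36.7)²/(4 × 0.261 × 1740) = 0.7415; exp(−0.7415) = 0.4764.
C = 0.2047 × 0.4764 = 0.0975 kg/m³.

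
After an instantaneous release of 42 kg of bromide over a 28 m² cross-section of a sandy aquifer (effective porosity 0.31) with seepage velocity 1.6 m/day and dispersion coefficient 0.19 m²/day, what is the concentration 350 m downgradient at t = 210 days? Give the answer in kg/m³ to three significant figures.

For an instantaneous plane source, C(x,t) = M/(n_e·A·√(4πDt)) · exp(−(x−vt)²/(4Dt)), with n_e·A the pore (flow) area.
Plume center vt = 1.6 × 210 = 336 m, so the well at 350 m is 14 m downgradient of the peak.
√(4πDt) = 22.39 m, giving peak height M/(n_e·A·√(4πDt)) = 42/(0.31 × 28 × 22.39) = 0.2161 kg/m³.
(x−vt)²/(4Dt) = (14)²/(4 × 0.19 × 210) = 1.228; exp(−1.228) = 0.2929.
C = 0.2161 × 0.2929 = 0.0633 kg/m³.

0.0633 kg/m³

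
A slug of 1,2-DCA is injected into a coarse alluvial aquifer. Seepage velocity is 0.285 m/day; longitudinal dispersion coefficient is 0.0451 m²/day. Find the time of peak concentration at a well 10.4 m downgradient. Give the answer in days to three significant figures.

For the 1D instantaneous-source solution, setting ∂C/∂t = 0 at fixed x gives v²t² + 2Dt − x² = 0, so t = (√(D² + v²x²) − D)/v².
√(D² + v²x²) = √(0.0451² + 0.285² × 10.4²) = 2.964; v² = 0.081225.
t = (2.964 − 0.0451)/0.081225 = 35.9 days (vs. the pure-advection estimate x/v = 36.5 d).

35.9 days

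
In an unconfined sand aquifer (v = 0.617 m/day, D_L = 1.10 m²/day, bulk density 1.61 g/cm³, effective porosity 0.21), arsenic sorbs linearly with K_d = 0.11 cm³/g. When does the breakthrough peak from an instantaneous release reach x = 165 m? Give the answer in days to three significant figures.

488 days

Retardation factor R = 1 + ρ_b·K_d/n = 1 + 1.61 × 0.11/0.21 = 1.843.
Sorption retards both mechanisms: v_R = v/R = 0.3348 m/day, D_R = D/R = 0.5969 m²/day.
Peak time from v_R²t² + 2D_R t − x² = 0: t = (√(D_R² + v_R²x²) − D_R)/v_R².
√(D_R² + v_R²x²) = √(0.5969² + 0.3348² × 165²) = 55.25; v_R² = 0.1121.
t = (55.25 − 0.5969)/0.1121 = 488 days.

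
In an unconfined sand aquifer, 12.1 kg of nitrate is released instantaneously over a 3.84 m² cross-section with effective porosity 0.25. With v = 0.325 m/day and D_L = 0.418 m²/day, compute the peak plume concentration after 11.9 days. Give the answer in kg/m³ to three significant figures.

The peak of an instantaneous 1D plume sits at x = vt; there the Gaussian factor is 1 and C_max = M/(n_e·A·√(4πDt)), where n_e·A is the pore area the mass is dissolved in.
√(4πDt) = √(4π × 0.418 × 11.9) = 7.906 m, so C_max = 12.1/(0.25 × 3.84 × 7.906) = 1.59 kg/m³.

1.59 kg/m³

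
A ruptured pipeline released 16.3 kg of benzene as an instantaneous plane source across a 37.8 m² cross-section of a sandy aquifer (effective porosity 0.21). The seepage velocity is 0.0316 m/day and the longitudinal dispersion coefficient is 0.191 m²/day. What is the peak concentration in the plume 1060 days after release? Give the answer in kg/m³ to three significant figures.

The peak of an instantaneous 1D plume sits at x = vt; there the Gaussian factor is 1 and C_max = M/(n_e·A·√(4πDt)), where n_e·A is the pore area the mass is dissolved in.
√(4πDt) = √(4π × 0.191 × 1060) = 50.44 m, so C_max = 16.3/(0.21 × 37.8 × 50.44) = 0.0407 kg/m³.

0.0407 kg/m³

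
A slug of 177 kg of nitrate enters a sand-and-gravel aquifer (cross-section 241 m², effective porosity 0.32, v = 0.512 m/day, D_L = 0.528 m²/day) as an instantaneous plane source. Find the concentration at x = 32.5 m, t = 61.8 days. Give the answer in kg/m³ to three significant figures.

0.113 kg/m³

For an instantaneous plane source, C(x,t) = M/(n_e·A·√(4πDt)) · exp(−(x−vt)²/(4Dt)), with n_e·A the pore (flow) area.
Plume center vt = 0.512 × 61.8 = 31.6416 m, so the well at 32.5 m is 0.8584 m downgradient of the peak.
√(4πDt) = 20.25 m, giving peak height M/(n_e·A·√(4πDt)) = 177/(0.32 × 241 × 20.25) = 0.1133 kg/m³.
(x−vt)²/(4Dt) = (0.8584)²/(4 × 0.528 × 61.8) = 0.005645; exp(−0.005645) = 0.9944.
C = 0.1133 × 0.9944 = 0.113 kg/m³.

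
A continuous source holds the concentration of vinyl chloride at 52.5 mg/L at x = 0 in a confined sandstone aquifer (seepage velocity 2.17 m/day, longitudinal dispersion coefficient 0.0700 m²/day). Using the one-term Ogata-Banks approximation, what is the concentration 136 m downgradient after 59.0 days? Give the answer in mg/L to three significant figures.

For a continuous step input, C/C₀ ≈ ½·erfc((x−vt)/(2√(Dt))).
vt = 2.17 × 59.0 = 128.03 m and 2√(Dt) = 2√(0.0700 × 59.0) = 4.064 m.
Argument (x−vt)/(2√(Dt)) = (136 − 128.03)/4.064 = 1.961; ½·erfc(1.961) = 0.002775.
C = 52.5 × 0.002775 = 0.146 mg/L.

0.146 mg/L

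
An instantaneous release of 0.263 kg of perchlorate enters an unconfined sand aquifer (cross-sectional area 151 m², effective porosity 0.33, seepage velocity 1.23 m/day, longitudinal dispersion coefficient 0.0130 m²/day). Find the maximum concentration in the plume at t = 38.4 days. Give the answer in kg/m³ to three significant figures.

0.00211 kg/m³

The peak of an instantaneous 1D plume sits at x = vt; there the Gaussian factor is 1 and C_max = M/(n_e·A·√(4πDt)), where n_e·A is the pore area the mass is dissolved in.
√(4πDt) = √(4π × 0.0130 × 38.4) = 2.505 m, so C_max = 0.263/(0.33 × 151 × 2.505) = 0.00211 kg/m³.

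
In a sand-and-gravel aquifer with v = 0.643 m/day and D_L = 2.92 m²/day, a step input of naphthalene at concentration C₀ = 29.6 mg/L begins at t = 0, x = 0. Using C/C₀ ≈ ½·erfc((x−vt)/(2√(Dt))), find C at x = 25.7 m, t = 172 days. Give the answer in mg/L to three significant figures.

For a continuous step input, C/C₀ ≈ ½·erfc((x−vt)/(2√(Dt))).
vt = 0.643 × 172 = 110.596 m and 2√(Dt) = 2√(2.92 × 172) = 44.82 m.
Argument (x−vt)/(2√(Dt)) = (25.7 − 110.596)/44.82 = -1.894; ½·erfc(-1.894) = 0.9963.
C = 29.6 × 0.9963 = 29.5 mg/L.

29.5 mg/L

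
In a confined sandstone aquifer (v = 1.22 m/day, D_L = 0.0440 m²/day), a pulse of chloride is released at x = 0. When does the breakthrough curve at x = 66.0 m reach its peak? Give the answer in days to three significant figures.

54.1 days

For the 1D instantaneous-source solution, setting ∂C/∂t = 0 at fixed x gives v²t² + 2Dt − x² = 0, so t = (√(D² + v²x²) − D)/v².
√(D² + v²x²) = √(0.0440² + 1.22² × 66.0²) = 80.52; v² = 1.4884.
t = (80.52 − 0.0440)/1.4884 = 54.1 days (vs. the pure-advection estimate x/v = 54.1 d).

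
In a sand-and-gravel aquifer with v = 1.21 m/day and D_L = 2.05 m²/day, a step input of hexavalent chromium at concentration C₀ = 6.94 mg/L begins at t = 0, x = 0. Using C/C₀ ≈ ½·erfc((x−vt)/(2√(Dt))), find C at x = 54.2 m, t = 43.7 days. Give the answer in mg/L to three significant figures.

For a continuous step input, C/C₀ ≈ ½·erfc((x−vt)/(2√(Dt))).
vt = 1.21 × 43.7 = 52.877 m and 2√(Dt) = 2√(2.05 × 43.7) = 18.93 m.
Argument (x−vt)/(2√(Dt)) = (54.2 − 52.877)/18.93 = 0.06989; ½·erfc(0.06989) = 0.4606.
C = 6.94 × 0.4606 = 3.20 mg/L.

3.20 mg/L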